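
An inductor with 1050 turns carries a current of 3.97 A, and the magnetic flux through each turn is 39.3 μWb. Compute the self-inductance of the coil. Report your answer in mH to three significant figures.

Self-inductance is defined by L = NΦ_B/I (flux linkage over current).
L = (1050)(3.930×10^-5 Wb)/(3.97 A) = 1.039×10^-2 H.

L ≈ 10.4 mH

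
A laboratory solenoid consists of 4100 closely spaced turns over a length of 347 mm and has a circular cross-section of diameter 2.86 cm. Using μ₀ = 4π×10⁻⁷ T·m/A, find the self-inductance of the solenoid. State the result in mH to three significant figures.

A = π(d/2)² = π(1.430×10^-2 m)² = 6.424×10^-4 m².
For a long solenoid, L = μ₀N²A/ℓ.
L = (4π×10⁻⁷)(4100)²(6.424×10^-4)/(0.347 m) = 3.911×10^-2 H.

L ≈ 39.1 mH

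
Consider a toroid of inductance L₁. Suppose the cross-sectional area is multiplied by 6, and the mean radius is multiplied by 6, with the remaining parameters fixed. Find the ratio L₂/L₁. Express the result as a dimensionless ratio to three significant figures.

For a toroid, L ∝ μᵣN²A/R.
L₂/L₁ = (6) × (6)^-1 = 1.00.

L₂/L₁ = 1.00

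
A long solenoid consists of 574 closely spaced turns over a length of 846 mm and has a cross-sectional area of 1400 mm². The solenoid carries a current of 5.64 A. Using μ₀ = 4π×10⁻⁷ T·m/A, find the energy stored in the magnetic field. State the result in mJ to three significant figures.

A = 1400 mm² = 1.400×10^-3 m².
L = μ₀N²A/ℓ = (4π×10⁻⁷)(574)²(1.400×10^-3)/(0.846) = 6.852×10^-4 H.
U = ½LI² = ½(6.852×10^-4)(5.64)² = 1.090×10^-2 J.

U ≈ 10.9 mJ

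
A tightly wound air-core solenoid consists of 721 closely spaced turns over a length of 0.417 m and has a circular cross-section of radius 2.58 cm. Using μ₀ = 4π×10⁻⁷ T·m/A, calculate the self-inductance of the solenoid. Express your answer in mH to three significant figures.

L ≈ 3.28 mH

A = πr² = π(2.580×10^-2 m)² = 2.091×10^-3 m².
For a long solenoid, L = μ₀N²A/ℓ.
L = (4π×10⁻⁷)(721)²(2.091×10^-3)/(0.417 m) = 3.276×10^-3 H.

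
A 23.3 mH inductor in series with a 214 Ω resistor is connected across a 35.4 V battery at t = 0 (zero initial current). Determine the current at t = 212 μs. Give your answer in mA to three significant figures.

I ≈ 142 mA

τ = L/R = 2.330×10^-2/214 = 1.089×10^-4 s; final current I_∞ = ε/R = 35.4/214 = 0.1654 A.
I(t) = I_∞(1 − e^(−t/τ)) with t/τ = 1.947.
I = (0.1654)(1 − e^(−1.947)) = 0.1418 A.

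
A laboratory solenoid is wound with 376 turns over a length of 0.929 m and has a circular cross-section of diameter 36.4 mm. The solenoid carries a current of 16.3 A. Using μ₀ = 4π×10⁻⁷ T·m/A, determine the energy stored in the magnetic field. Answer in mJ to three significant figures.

U ≈ 26.4 mJ

A = π(d/2)² = π(1.820×10^-2 m)² = 1.041×10^-3 m².
L = μ₀N²A/ℓ = (4π×10⁻⁷)(376)²(1.041×10^-3)/(0.929) = 1.990×10^-4 H.
U = ½LI² = ½(1.990×10^-4)(16.3)² = 2.644×10^-2 J.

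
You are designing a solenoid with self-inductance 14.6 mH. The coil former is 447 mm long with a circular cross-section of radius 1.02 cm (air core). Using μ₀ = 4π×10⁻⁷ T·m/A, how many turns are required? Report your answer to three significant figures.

N ≈ 3990 turns

A = πr² = π(1.020×10^-2 m)² = 3.269×10^-4 m².
From L = μ₀N²A/ℓ, N = √(Lℓ / (μ₀A)).
N = √[(1.460×10^-2)(0.447) / ((4π×10⁻⁷)×3.269×10^-4)] = √(1.589×10^7) ≈ 3986.1.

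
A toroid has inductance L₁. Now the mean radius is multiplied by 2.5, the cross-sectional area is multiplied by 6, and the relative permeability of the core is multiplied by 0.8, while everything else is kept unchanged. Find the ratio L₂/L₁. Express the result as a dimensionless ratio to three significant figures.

For a toroid, L ∝ μᵣN²A/R.
L₂/L₁ = (2.5)^-1 × (6) × (0.8) = 1.92.

L₂/L₁ = 1.92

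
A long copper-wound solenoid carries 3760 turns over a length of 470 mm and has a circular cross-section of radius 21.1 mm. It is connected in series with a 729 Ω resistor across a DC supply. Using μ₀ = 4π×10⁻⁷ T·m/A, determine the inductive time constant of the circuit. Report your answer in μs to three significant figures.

τ ≈ 72.5 μs

A = πr² = π(2.110×10^-2 m)² = 1.399×10^-3 m².
L = μ₀N²A/ℓ = (4π×10⁻⁷)(3760)²(1.399×10^-3)/(0.47) = 5.287×10^-2 H.
τ = L/R = (5.287×10^-2)/(729) = 7.252×10^-5 s.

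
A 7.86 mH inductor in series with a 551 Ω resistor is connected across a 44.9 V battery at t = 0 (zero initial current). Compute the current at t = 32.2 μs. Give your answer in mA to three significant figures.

τ = L/R = 7.860×10^-3/551 = 1.426×10^-5 s; final current I_∞ = ε/R = 44.9/551 = 8.149×10^-2 A.
I(t) = I_∞(1 − e^(−t/τ)) with t/τ = 2.257.
I = (8.149×10^-2)(1 − e^(−2.257)) = 7.296×10^-2 A.

I ≈ 73.0 mA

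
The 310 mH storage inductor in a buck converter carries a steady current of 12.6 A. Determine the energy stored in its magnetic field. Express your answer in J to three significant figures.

Stored magnetic energy: U = ½LI².
U = ½(0.31 H)(12.6 A)² = 24.61 J.

U ≈ 24.6 J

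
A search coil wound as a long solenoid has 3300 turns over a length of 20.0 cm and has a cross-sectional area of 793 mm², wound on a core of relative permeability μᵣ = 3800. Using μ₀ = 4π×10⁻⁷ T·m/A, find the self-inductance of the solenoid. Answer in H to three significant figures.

A = 793 mm² = 7.930×10^-4 m².
For a long solenoid, L = μ₀μᵣN²A/ℓ.
L = (4π×10⁻⁷)(3800)(3300)²(7.930×10^-4)/(0.2 m) = 206.2 H.

L ≈ 206 H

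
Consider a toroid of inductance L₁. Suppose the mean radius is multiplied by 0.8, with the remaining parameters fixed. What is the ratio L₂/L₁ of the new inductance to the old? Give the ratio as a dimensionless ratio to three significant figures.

L₂/L₁ = 1.25

For a toroid, L ∝ μᵣN²A/R.
L₂/L₁ = (0.8)^-1 = 1.25.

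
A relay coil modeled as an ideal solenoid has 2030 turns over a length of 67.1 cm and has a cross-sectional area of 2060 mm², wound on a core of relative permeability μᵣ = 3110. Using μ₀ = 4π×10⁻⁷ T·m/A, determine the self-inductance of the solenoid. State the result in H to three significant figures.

A = 2060 mm² = 2.060×10^-3 m².
For a long solenoid, L = μ₀μᵣN²A/ℓ.
L = (4π×10⁻⁷)(3110)(2030)²(2.060×10^-3)/(0.671 m) = 49.44 H.

L ≈ 49.4 H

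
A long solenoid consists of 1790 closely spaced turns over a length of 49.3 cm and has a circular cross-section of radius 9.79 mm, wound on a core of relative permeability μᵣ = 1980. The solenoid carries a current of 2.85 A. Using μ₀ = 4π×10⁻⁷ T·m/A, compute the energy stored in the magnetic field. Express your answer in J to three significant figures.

U ≈ 19.8 J

A = πr² = π(9.790×10^-3 m)² = 3.011×10^-4 m².
L = μ₀μᵣN²A/ℓ = (4π×10⁻⁷)(1980)(1790)²(3.011×10^-4)/(0.493) = 4.869 H.
U = ½LI² = ½(4.869)(2.85)² = 19.77 J.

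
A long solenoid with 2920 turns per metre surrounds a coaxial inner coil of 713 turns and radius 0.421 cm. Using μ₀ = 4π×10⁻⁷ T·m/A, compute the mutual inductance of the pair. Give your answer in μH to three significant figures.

The outer solenoid produces a uniform field B₁ = μ₀n₁I₁ across the inner coil,
so the flux linkage is N₂Φ = N₂B₁A₂ = μ₀n₁N₂A₂·I₁, giving M = μ₀n₁N₂A₂.
A₂ = πr² = π(4.210×10^-3 m)² = 5.568×10^-5 m².
M = (4π×10⁻⁷)(2920)(713)(5.568×10^-5) = 1.457×10^-4 H.

M ≈ 146 μH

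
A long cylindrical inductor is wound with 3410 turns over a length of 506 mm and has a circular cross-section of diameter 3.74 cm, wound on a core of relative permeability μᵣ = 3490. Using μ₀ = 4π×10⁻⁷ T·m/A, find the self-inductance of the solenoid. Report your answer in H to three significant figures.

L ≈ 111 H

A = π(d/2)² = π(1.870×10^-2 m)² = 1.099×10^-3 m².
For a long solenoid, L = μ₀μᵣN²A/ℓ.
L = (4π×10⁻⁷)(3490)(3410)²(1.099×10^-3)/(0.506 m) = 110.7 H.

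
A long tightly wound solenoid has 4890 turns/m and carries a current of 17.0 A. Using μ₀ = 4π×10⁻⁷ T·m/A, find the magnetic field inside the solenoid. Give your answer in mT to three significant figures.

B ≈ 104 mT

Inside a long solenoid, B = μ₀nI.
B = (4π×10⁻⁷)(4.890×10^3 m⁻¹)(17.0 A) = 0.10446 T.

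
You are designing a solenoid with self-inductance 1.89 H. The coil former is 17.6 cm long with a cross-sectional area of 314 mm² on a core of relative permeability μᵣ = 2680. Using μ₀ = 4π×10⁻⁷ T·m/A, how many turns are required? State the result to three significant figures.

N ≈ 561 turns

A = 314 mm² = 3.140×10^-4 m².
From L = μ₀μᵣN²A/ℓ, N = √(Lℓ / (μ₀μᵣA)).
N = √[(1.89)(0.176) / ((4π×10⁻⁷)(2680)×3.140×10^-4)] = √(3.146×10^5) ≈ 560.9.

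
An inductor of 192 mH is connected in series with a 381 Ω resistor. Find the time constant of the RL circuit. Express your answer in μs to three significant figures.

τ = L/R = (0.192 H)/(381 Ω) = 5.039×10^-4 s.

τ ≈ 504 μs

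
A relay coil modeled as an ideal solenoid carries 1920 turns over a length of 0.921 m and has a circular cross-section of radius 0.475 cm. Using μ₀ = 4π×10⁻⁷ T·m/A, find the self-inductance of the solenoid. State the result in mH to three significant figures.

A = πr² = π(4.750×10^-3 m)² = 7.088×10^-5 m².
For a long solenoid, L = μ₀N²A/ℓ.
L = (4π×10⁻⁷)(1920)²(7.088×10^-5)/(0.921 m) = 3.565×10^-4 H.

L ≈ 0.357 mH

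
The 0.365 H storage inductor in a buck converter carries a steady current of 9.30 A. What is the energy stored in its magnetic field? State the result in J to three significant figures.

U ≈ 15.8 J

Stored magnetic energy: U = ½LI².
U = ½(0.365 H)(9.30 A)² = 15.78 J.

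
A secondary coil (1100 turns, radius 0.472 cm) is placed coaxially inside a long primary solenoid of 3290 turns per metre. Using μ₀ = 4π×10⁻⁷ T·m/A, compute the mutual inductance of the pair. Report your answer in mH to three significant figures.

The outer solenoid produces a uniform field B₁ = μ₀n₁I₁ across the inner coil,
so the flux linkage is N₂Φ = N₂B₁A₂ = μ₀n₁N₂A₂·I₁, giving M = μ₀n₁N₂A₂.
A₂ = πr² = π(4.720×10^-3 m)² = 6.999×10^-5 m².
M = (4π×10⁻⁷)(3290)(1100)(6.999×10^-5) = 3.183×10^-4 H.

M ≈ 0.318 mH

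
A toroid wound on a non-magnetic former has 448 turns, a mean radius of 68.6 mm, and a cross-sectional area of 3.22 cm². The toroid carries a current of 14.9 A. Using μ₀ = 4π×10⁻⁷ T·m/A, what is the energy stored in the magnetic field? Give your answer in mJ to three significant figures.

U ≈ 20.9 mJ

L = μ₀N²A/(2πR) = (4π×10⁻⁷)(448)²(3.220×10^-4)/(2π×6.860×10^-2) = 1.884×10^-4 H.
U = ½LI² = ½(1.884×10^-4)(14.9)² = 2.092×10^-2 J.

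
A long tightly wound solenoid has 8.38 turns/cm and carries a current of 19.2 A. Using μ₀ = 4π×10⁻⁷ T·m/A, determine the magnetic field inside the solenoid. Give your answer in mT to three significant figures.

Inside a long solenoid, B = μ₀nI.
B = (4π×10⁻⁷)(838 m⁻¹)(19.2 A) = 2.022×10^-2 T.

B ≈ 20.2 mT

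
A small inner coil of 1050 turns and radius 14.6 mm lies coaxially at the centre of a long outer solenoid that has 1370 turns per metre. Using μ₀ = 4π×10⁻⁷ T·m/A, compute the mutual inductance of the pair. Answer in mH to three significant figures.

M ≈ 1.21 mH

The outer solenoid produces a uniform field B₁ = μ₀n₁I₁ across the inner coil,
so the flux linkage is N₂Φ = N₂B₁A₂ = μ₀n₁N₂A₂·I₁, giving M = μ₀n₁N₂A₂.
A₂ = πr² = π(1.460×10^-2 m)² = 6.697×10^-4 m².
M = (4π×10⁻⁷)(1370)(1050)(6.697×10^-4) = 1.211×10^-3 H.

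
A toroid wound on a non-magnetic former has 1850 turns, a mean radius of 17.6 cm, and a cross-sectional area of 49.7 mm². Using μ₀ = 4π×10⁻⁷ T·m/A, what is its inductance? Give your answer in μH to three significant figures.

L ≈ 193 μH

For a thin toroid, L = μ₀N²A/(2πR).
L = (4π×10⁻⁷)(1850)²(4.970×10^-5) / (2π×0.176 m) = 1.933×10^-4 H.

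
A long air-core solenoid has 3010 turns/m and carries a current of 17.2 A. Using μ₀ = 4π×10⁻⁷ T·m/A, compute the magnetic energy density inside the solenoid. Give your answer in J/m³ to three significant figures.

u ≈ 1680 J/m³

B = μ₀nI = (4π×10⁻⁷)(3.010×10^3)(17.2) = 6.506×10^-2 T.
u = B²/(2μ₀) = (6.506×10^-2)²/(2×4π×10⁻⁷) = 1.684×10^3 J/m³.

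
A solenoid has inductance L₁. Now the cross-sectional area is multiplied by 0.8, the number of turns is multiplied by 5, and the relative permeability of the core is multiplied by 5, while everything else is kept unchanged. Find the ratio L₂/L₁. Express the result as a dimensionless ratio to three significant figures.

L₂/L₁ = 100

For a solenoid, L ∝ μᵣN²A/ℓ.
L₂/L₁ = (0.8) × (5)^2 × (5) = 100.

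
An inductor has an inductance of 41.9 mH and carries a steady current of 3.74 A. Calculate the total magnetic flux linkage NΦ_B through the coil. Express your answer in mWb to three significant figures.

NΦ_B ≈ 157 mWb

From L = NΦ_B/I, the flux linkage is NΦ_B = LI.
NΦ_B = (4.190×10^-2 H)(3.74 A) = 0.1567 Wb.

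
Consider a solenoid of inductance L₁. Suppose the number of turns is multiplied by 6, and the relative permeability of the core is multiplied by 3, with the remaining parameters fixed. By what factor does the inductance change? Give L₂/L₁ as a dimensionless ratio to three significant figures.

L₂/L₁ = 108

For a solenoid, L ∝ μᵣN²A/ℓ.
L₂/L₁ = (6)^2 × (3) = 108.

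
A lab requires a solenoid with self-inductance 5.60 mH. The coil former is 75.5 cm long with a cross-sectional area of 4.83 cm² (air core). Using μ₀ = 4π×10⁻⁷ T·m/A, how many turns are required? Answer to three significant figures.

A = 4.83 cm² = 4.830×10^-4 m².
From L = μ₀N²A/ℓ, N = √(Lℓ / (μ₀A)).
N = √[(5.600×10^-3)(0.755) / ((4π×10⁻⁷)×4.830×10^-4)] = √(6.966×10^6) ≈ 2639.3.

N ≈ 2640 turns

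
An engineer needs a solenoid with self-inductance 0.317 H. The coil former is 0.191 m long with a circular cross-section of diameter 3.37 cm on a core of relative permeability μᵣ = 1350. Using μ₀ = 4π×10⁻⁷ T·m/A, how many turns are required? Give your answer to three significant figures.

A = π(d/2)² = π(1.685×10^-2 m)² = 8.920×10^-4 m².
From L = μ₀μᵣN²A/ℓ, N = √(Lℓ / (μ₀μᵣA)).
N = √[(0.317)(0.191) / ((4π×10⁻⁷)(1350)×8.920×10^-4)] = √(4.001×10^4) ≈ 200.0.

N ≈ 200 turns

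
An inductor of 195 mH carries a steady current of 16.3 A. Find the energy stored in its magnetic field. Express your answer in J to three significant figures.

U ≈ 25.9 J

Stored magnetic energy: U = ½LI².
U = ½(0.195 H)(16.3 A)² = 25.9 J.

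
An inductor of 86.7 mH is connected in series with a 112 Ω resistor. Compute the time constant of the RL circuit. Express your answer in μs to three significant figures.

τ ≈ 774 μs

τ = L/R = (8.670×10^-2 H)/(112 Ω) = 7.741×10^-4 s.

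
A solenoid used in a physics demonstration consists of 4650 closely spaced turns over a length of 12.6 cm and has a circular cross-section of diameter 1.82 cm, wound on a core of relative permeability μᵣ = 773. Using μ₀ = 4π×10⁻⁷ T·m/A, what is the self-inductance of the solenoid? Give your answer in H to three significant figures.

L ≈ 43.4 H

A = π(d/2)² = π(9.100×10^-3 m)² = 2.602×10^-4 m².
For a long solenoid, L = μ₀μᵣN²A/ℓ.
L = (4π×10⁻⁷)(773)(4650)²(2.602×10^-4)/(0.126 m) = 43.37 H.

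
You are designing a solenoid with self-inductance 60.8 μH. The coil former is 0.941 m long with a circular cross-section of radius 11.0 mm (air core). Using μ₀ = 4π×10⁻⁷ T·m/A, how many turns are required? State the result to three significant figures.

N ≈ 346 turns

A = πr² = π(1.100×10^-2 m)² = 3.801×10^-4 m².
From L = μ₀N²A/ℓ, N = √(Lℓ / (μ₀A)).
N = √[(6.080×10^-5)(0.941) / ((4π×10⁻⁷)×3.801×10^-4)] = √(1.198×10^5) ≈ 346.1.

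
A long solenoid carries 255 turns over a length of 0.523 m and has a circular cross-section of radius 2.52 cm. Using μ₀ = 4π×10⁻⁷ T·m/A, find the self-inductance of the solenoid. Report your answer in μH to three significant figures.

L ≈ 312 μH

A = πr² = π(2.520×10^-2 m)² = 1.995×10^-3 m².
For a long solenoid, L = μ₀N²A/ℓ.
L = (4π×10⁻⁷)(255)²(1.995×10^-3)/(0.523 m) = 3.117×10^-4 H.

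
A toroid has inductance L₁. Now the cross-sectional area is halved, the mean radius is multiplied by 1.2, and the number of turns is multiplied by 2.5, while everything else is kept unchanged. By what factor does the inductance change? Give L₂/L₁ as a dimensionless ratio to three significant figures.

L₂/L₁ = 2.60

For a toroid, L ∝ μᵣN²A/R.
L₂/L₁ = (0.5) × (1.2)^-1 × (2.5)^2 = 2.60.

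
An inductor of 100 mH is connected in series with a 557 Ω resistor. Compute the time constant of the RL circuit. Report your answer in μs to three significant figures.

τ = L/R = (0.1 H)/(557 Ω) = 1.795×10^-4 s.

τ ≈ 180 μs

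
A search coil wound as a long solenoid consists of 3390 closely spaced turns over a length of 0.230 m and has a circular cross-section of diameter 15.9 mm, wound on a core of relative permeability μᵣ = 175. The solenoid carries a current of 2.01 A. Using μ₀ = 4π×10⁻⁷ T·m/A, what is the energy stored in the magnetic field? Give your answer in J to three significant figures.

U ≈ 4.41 J

A = π(d/2)² = π(7.950×10^-3 m)² = 1.986×10^-4 m².
L = μ₀μᵣN²A/ℓ = (4π×10⁻⁷)(175)(3390)²(1.986×10^-4)/(0.23) = 2.182 H.
U = ½LI² = ½(2.182)(2.01)² = 4.407 J.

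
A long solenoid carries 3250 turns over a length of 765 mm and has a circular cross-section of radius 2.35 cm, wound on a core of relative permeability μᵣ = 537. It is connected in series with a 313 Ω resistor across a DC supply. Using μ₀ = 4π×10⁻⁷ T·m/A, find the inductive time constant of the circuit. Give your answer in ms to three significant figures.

τ ≈ 51.6 ms

A = πr² = π(2.350×10^-2 m)² = 1.7349×10^-3 m².
L = μ₀μᵣN²A/ℓ = (4π×10⁻⁷)(537)(3250)²(1.7349×10^-3)/(0.765) = 16.16 H.
τ = L/R = (16.16)/(313) = 5.1645×10^-2 s.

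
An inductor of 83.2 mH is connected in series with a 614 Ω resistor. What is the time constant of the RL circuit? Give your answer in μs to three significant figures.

τ ≈ 136 μs

τ = L/R = (8.320×10^-2 H)/(614 Ω) = 1.355×10^-4 s.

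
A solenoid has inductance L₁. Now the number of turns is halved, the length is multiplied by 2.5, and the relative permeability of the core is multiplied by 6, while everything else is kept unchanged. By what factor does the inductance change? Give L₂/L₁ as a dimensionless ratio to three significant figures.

For a solenoid, L ∝ μᵣN²A/ℓ.
L₂/L₁ = (0.5)^2 × (2.5)^-1 × (6) = 0.600.

L₂/L₁ = 0.600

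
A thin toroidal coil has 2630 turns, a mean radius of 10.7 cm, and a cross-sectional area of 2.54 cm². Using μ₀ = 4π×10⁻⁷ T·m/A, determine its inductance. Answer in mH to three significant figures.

L ≈ 3.28 mH

For a thin toroid, L = μ₀N²A/(2πR).
L = (4π×10⁻⁷)(2630)²(2.540×10^-4) / (2π×0.107 m) = 3.284×10^-3 H.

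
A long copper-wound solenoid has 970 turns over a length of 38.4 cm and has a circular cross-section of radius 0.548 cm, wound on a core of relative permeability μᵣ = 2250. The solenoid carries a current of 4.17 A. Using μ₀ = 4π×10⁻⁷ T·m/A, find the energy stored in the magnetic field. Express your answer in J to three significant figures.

U ≈ 5.68 J

A = πr² = π(5.480×10^-3 m)² = 9.434×10^-5 m².
L = μ₀μᵣN²A/ℓ = (4π×10⁻⁷)(2250)(970)²(9.434×10^-5)/(0.384) = 0.6536 H.
U = ½LI² = ½(0.6536)(4.17)² = 5.683 J.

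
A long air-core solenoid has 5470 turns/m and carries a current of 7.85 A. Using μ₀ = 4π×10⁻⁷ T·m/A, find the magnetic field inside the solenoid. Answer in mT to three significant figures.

B ≈ 54.0 mT

Inside a long solenoid, B = μ₀nI.
B = (4π×10⁻⁷)(5.470×10^3 m⁻¹)(7.85 A) = 5.396×10^-2 T.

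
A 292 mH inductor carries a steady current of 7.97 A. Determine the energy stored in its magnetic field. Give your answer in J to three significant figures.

U ≈ 9.27 J

Stored magnetic energy: U = ½LI².
U = ½(0.292 H)(7.97 A)² = 9.274 J.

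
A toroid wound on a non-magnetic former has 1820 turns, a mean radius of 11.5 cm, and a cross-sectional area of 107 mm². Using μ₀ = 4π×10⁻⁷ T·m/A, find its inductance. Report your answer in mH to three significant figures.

For a thin toroid, L = μ₀N²A/(2πR).
L = (4π×10⁻⁷)(1820)²(1.070×10^-4) / (2π×0.115 m) = 6.164×10^-4 H.

L ≈ 0.616 mH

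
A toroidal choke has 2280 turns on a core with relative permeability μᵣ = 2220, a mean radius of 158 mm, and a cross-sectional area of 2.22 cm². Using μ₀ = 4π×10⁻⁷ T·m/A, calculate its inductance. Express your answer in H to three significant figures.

L ≈ 3.24 H

For a thin toroid, L = μ₀μᵣN²A/(2πR).
L = (4π×10⁻⁷)(2220)(2280)²(2.220×10^-4) / (2π×0.158 m) = 3.243 H.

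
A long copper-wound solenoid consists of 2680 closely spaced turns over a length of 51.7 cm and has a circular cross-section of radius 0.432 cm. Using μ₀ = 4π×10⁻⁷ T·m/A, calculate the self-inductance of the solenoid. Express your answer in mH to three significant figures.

A = πr² = π(4.320×10^-3 m)² = 5.863×10^-5 m².
For a long solenoid, L = μ₀N²A/ℓ.
L = (4π×10⁻⁷)(2680)²(5.863×10^-5)/(0.517 m) = 1.024×10^-3 H.

L ≈ 1.02 mH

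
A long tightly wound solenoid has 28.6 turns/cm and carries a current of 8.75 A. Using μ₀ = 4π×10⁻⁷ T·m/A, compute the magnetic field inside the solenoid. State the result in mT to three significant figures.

Inside a long solenoid, B = μ₀nI.
B = (4π×10⁻⁷)(2.860×10^3 m⁻¹)(8.75 A) = 3.1447×10^-2 T.

B ≈ 31.4 mT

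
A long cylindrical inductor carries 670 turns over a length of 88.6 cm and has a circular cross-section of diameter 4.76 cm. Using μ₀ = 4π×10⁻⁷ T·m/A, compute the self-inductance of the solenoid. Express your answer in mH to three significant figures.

L ≈ 1.13 mH

A = π(d/2)² = π(2.380×10^-2 m)² = 1.780×10^-3 m².
For a long solenoid, L = μ₀N²A/ℓ.
L = (4π×10⁻⁷)(670)²(1.780×10^-3)/(0.886 m) = 1.133×10^-3 H.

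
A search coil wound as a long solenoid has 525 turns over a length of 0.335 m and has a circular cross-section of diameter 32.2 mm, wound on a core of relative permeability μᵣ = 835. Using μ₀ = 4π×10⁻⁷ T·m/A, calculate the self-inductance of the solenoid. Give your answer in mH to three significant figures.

A = π(d/2)² = π(1.610×10^-2 m)² = 8.143×10^-4 m².
For a long solenoid, L = μ₀μᵣN²A/ℓ.
L = (4π×10⁻⁷)(835)(525)²(8.143×10^-4)/(0.335 m) = 0.703 H.

L ≈ 703 mH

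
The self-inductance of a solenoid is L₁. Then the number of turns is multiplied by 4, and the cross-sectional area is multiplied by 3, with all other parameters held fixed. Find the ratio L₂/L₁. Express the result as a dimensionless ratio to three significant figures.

L₂/L₁ = 48.0

For a solenoid, L ∝ μᵣN²A/ℓ.
L₂/L₁ = (4)^2 × (3) = 48.0.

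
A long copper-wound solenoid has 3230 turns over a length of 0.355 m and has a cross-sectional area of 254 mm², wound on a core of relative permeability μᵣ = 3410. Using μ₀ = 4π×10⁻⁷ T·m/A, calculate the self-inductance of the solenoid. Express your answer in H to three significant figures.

A = 254 mm² = 2.540×10^-4 m².
For a long solenoid, L = μ₀μᵣN²A/ℓ.
L = (4π×10⁻⁷)(3410)(3230)²(2.540×10^-4)/(0.355 m) = 31.99 H.

L ≈ 32.0 H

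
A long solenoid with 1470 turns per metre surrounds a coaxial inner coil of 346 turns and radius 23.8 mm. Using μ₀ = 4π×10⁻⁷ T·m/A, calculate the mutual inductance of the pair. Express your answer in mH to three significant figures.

M ≈ 1.14 mH

The outer solenoid produces a uniform field B₁ = μ₀n₁I₁ across the inner coil,
so the flux linkage is N₂Φ = N₂B₁A₂ = μ₀n₁N₂A₂·I₁, giving M = μ₀n₁N₂A₂.
A₂ = πr² = π(2.380×10^-2 m)² = 1.780×10^-3 m².
M = (4π×10⁻⁷)(1470)(346)(1.780×10^-3) = 1.137×10^-3 H.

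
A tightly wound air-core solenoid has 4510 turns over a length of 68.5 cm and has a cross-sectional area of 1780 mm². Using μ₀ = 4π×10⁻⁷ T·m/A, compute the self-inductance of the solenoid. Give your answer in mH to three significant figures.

L ≈ 66.4 mH

A = 1780 mm² = 1.780×10^-3 m².
For a long solenoid, L = μ₀N²A/ℓ.
L = (4π×10⁻⁷)(4510)²(1.780×10^-3)/(0.685 m) = 6.642×10^-2 H.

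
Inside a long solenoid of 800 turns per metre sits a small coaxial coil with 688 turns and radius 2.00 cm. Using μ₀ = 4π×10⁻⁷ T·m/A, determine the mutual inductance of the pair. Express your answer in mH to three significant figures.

The outer solenoid produces a uniform field B₁ = μ₀n₁I₁ across the inner coil,
so the flux linkage is N₂Φ = N₂B₁A₂ = μ₀n₁N₂A₂·I₁, giving M = μ₀n₁N₂A₂.
A₂ = πr² = π(2.000×10^-2 m)² = 1.257×10^-3 m².
M = (4π×10⁻⁷)(800)(688)(1.257×10^-3) = 8.692×10^-4 H.

M ≈ 0.869 mH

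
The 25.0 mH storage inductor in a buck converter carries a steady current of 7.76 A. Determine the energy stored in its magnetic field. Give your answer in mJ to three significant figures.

U ≈ 753 mJ

Stored magnetic energy: U = ½LI².
U = ½(2.500×10^-2 H)(7.76 A)² = 0.7527 J.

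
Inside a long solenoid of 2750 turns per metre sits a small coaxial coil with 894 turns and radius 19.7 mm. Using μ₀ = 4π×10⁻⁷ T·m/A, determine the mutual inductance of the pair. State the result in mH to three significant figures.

The outer solenoid produces a uniform field B₁ = μ₀n₁I₁ across the inner coil,
so the flux linkage is N₂Φ = N₂B₁A₂ = μ₀n₁N₂A₂·I₁, giving M = μ₀n₁N₂A₂.
A₂ = πr² = π(1.970×10^-2 m)² = 1.219×10^-3 m².
M = (4π×10⁻⁷)(2750)(894)(1.219×10^-3) = 3.767×10^-3 H.

M ≈ 3.77 mH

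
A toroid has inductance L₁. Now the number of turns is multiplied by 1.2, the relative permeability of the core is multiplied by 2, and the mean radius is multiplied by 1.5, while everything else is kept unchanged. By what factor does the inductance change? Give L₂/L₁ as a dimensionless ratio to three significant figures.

L₂/L₁ = 1.92

For a toroid, L ∝ μᵣN²A/R.
L₂/L₁ = (1.2)^2 × (2) × (1.5)^-1 = 1.92.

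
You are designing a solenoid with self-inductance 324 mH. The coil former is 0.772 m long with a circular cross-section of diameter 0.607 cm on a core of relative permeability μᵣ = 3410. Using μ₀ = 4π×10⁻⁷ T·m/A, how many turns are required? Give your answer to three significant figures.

A = π(d/2)² = π(3.035×10^-3 m)² = 2.894×10^-5 m².
From L = μ₀μᵣN²A/ℓ, N = √(Lℓ / (μ₀μᵣA)).
N = √[(0.324)(0.772) / ((4π×10⁻⁷)(3410)×2.894×10^-5)] = √(2.017×10^6) ≈ 1420.3.

N ≈ 1420 turns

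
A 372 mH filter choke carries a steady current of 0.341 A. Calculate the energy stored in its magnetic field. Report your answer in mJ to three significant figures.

Stored magnetic energy: U = ½LI².
U = ½(0.372 H)(0.341 A)² = 2.163×10^-2 J.

U ≈ 21.6 mJ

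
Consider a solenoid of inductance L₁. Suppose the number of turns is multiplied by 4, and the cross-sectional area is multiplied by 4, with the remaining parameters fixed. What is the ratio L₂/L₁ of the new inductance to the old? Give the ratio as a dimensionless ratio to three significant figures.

L₂/L₁ = 64.0

For a solenoid, L ∝ μᵣN²A/ℓ.
L₂/L₁ = (4)^2 × (4) = 64.0.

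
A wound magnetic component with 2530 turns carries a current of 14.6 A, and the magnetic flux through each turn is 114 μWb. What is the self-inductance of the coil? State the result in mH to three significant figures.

L ≈ 19.8 mH

Self-inductance is defined by L = NΦ_B/I (flux linkage over current).
L = (2530)(1.140×10^-4 Wb)/(14.6 A) = 1.975×10^-2 H.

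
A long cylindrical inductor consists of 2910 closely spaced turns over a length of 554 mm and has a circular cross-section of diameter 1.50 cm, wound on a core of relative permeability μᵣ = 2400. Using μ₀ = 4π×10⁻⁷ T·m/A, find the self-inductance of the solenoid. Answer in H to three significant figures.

A = π(d/2)² = π(7.500×10^-3 m)² = 1.767×10^-4 m².
For a long solenoid, L = μ₀μᵣN²A/ℓ.
L = (4π×10⁻⁷)(2400)(2910)²(1.767×10^-4)/(0.554 m) = 8.146 H.

L ≈ 8.15 H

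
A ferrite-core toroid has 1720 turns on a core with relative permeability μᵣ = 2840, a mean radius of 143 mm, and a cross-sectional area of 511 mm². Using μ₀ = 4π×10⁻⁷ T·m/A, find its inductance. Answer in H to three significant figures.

L ≈ 6.00 H

For a thin toroid, L = μ₀μᵣN²A/(2πR).
L = (4π×10⁻⁷)(2840)(1720)²(5.110×10^-4) / (2π×0.143 m) = 6.0047 H.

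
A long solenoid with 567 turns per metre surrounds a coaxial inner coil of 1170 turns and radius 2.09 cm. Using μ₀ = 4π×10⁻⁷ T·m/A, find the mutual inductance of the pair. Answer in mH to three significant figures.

M ≈ 1.14 mH

The outer solenoid produces a uniform field B₁ = μ₀n₁I₁ across the inner coil,
so the flux linkage is N₂Φ = N₂B₁A₂ = μ₀n₁N₂A₂·I₁, giving M = μ₀n₁N₂A₂.
A₂ = πr² = π(2.090×10^-2 m)² = 1.372×10^-3 m².
M = (4π×10⁻⁷)(567)(1170)(1.372×10^-3) = 1.144×10^-3 H.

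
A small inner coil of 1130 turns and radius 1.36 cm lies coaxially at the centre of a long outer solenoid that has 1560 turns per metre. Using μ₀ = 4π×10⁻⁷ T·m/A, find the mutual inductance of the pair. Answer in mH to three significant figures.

M ≈ 1.29 mH

The outer solenoid produces a uniform field B₁ = μ₀n₁I₁ across the inner coil,
so the flux linkage is N₂Φ = N₂B₁A₂ = μ₀n₁N₂A₂·I₁, giving M = μ₀n₁N₂A₂.
A₂ = πr² = π(1.360×10^-2 m)² = 5.811×10^-4 m².
M = (4π×10⁻⁷)(1560)(1130)(5.811×10^-4) = 1.287×10^-3 H.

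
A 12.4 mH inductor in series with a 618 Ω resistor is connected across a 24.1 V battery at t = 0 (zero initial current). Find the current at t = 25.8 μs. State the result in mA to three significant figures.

τ = L/R = 1.240×10^-2/618 = 2.006×10^-5 s; final current I_∞ = ε/R = 24.1/618 = 3.900×10^-2 A.
I(t) = I_∞(1 − e^(−t/τ)) with t/τ = 1.286.
I = (3.900×10^-2)(1 − e^(−1.286)) = 2.822×10^-2 A.

I ≈ 28.2 mA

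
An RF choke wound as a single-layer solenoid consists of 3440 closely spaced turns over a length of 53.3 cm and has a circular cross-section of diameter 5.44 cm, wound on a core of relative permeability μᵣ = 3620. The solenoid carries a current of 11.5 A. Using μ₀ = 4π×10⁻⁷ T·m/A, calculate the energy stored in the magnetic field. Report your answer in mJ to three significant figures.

U ≈ 15500000 mJ

A = π(d/2)² = π(2.720×10^-2 m)² = 2.324×10^-3 m².
L = μ₀μᵣN²A/ℓ = (4π×10⁻⁷)(3620)(3440)²(2.324×10^-3)/(0.533) = 234.7 H.
U = ½LI² = ½(234.7)(11.5)² = 1.552×10^4 J.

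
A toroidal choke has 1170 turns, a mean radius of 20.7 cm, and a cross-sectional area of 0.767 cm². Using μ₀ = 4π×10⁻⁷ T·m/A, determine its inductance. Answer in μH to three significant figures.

L ≈ 101 μH

For a thin toroid, L = μ₀N²A/(2πR).
L = (4π×10⁻⁷)(1170)²(7.670×10^-5) / (2π×0.207 m) = 1.014×10^-4 H.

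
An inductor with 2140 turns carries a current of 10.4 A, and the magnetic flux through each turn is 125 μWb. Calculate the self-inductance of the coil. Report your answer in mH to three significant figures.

L ≈ 25.7 mH

Self-inductance is defined by L = NΦ_B/I (flux linkage over current).
L = (2140)(1.250×10^-4 Wb)/(10.4 A) = 2.572×10^-2 H.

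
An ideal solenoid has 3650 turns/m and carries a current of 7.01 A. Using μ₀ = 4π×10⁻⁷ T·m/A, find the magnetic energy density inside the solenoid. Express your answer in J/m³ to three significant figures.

B = μ₀nI = (4π×10⁻⁷)(3.650×10^3)(7.01) = 3.215×10^-2 T.
u = B²/(2μ₀) = (3.215×10^-2)²/(2×4π×10⁻⁷) = 411.3 J/m³.

u ≈ 411 J/m³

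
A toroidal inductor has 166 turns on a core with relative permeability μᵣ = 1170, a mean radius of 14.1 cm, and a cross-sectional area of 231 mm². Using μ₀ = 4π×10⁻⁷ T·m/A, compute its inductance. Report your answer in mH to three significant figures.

For a thin toroid, L = μ₀μᵣN²A/(2πR).
L = (4π×10⁻⁷)(1170)(166)²(2.310×10^-4) / (2π×0.141 m) = 1.056×10^-2 H.

L ≈ 10.6 mH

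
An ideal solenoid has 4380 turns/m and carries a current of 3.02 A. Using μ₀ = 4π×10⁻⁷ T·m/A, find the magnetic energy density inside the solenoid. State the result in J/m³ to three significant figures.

u ≈ 110 J/m³

B = μ₀nI = (4π×10⁻⁷)(4.380×10^3)(3.02) = 1.662×10^-2 T.
u = B²/(2μ₀) = (1.662×10^-2)²/(2×4π×10⁻⁷) = 109.9 J/m³.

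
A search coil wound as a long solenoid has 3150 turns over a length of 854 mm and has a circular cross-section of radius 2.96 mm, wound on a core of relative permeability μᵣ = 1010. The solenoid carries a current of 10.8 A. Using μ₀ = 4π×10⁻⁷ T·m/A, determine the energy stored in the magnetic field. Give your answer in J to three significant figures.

A = πr² = π(2.960×10^-3 m)² = 2.753×10^-5 m².
L = μ₀μᵣN²A/ℓ = (4π×10⁻⁷)(1010)(3150)²(2.753×10^-5)/(0.854) = 0.4059 H.
U = ½LI² = ½(0.4059)(10.8)² = 23.67 J.

U ≈ 23.7 J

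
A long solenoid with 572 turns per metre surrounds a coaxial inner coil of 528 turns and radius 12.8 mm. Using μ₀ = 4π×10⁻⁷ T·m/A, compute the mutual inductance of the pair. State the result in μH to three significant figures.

M ≈ 195 μH

The outer solenoid produces a uniform field B₁ = μ₀n₁I₁ across the inner coil,
so the flux linkage is N₂Φ = N₂B₁A₂ = μ₀n₁N₂A₂·I₁, giving M = μ₀n₁N₂A₂.
A₂ = πr² = π(1.280×10^-2 m)² = 5.147×10^-4 m².
M = (4π×10⁻⁷)(572)(528)(5.147×10^-4) = 1.953×10^-4 H.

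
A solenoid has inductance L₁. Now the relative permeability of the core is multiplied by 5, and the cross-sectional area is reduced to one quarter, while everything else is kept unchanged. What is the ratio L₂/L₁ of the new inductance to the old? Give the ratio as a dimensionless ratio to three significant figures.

For a solenoid, L ∝ μᵣN²A/ℓ.
L₂/L₁ = (5) × (0.25) = 1.25.

L₂/L₁ = 1.25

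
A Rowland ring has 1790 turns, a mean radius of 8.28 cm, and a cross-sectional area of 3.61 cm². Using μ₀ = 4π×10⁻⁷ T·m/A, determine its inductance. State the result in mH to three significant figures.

For a thin toroid, L = μ₀N²A/(2πR).
L = (4π×10⁻⁷)(1790)²(3.610×10^-4) / (2π×8.280×10^-2 m) = 2.794×10^-3 H.

L ≈ 2.79 mH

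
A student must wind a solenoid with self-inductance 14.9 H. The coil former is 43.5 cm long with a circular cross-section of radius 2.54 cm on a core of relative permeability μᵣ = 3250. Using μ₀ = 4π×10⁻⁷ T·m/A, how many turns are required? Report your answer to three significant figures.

A = πr² = π(2.540×10^-2 m)² = 2.027×10^-3 m².
From L = μ₀μᵣN²A/ℓ, N = √(Lℓ / (μ₀μᵣA)).
N = √[(14.9)(0.435) / ((4π×10⁻⁷)(3250)×2.027×10^-3)] = √(7.830×10^5) ≈ 884.9.

N ≈ 885 turns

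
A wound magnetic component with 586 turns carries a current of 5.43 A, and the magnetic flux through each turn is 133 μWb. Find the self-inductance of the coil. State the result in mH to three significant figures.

L ≈ 14.4 mH

Self-inductance is defined by L = NΦ_B/I (flux linkage over current).
L = (586)(1.330×10^-4 Wb)/(5.43 A) = 1.435×10^-2 H.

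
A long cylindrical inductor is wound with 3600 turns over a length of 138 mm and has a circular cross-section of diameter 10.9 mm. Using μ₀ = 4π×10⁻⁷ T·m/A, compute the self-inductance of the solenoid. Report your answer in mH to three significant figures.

L ≈ 11.0 mH

A = π(d/2)² = π(5.450×10^-3 m)² = 9.331×10^-5 m².
For a long solenoid, L = μ₀N²A/ℓ.
L = (4π×10⁻⁷)(3600)²(9.331×10^-5)/(0.138 m) = 1.101×10^-2 H.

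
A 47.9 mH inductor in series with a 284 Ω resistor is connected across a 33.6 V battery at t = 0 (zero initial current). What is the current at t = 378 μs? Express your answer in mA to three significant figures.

τ = L/R = 4.790×10^-2/284 = 1.687×10^-4 s; final current I_∞ = ε/R = 33.6/284 = 0.1183 A.
I(t) = I_∞(1 − e^(−t/τ)) with t/τ = 2.241.
I = (0.1183)(1 − e^(−2.241)) = 0.1057 A.

I ≈ 106 mA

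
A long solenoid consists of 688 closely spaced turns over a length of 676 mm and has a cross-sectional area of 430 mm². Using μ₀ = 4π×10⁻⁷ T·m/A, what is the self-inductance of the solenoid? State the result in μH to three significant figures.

A = 430 mm² = 4.300×10^-4 m².
For a long solenoid, L = μ₀N²A/ℓ.
L = (4π×10⁻⁷)(688)²(4.300×10^-4)/(0.676 m) = 3.784×10^-4 H.

L ≈ 378 μH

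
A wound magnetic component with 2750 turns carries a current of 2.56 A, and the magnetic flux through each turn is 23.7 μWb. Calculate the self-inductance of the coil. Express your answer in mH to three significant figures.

Self-inductance is defined by L = NΦ_B/I (flux linkage over current).
L = (2750)(2.370×10^-5 Wb)/(2.56 A) = 2.546×10^-2 H.

L ≈ 25.5 mH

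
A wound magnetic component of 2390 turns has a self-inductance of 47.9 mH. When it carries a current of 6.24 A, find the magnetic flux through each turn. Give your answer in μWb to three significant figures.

From L = NΦ_B/I, the flux per turn is Φ_B = LI/N.
Φ_B = (4.790×10^-2 H)(6.24 A)/2390 = 1.251×10^-4 Wb.

Φ_B ≈ 125 μWb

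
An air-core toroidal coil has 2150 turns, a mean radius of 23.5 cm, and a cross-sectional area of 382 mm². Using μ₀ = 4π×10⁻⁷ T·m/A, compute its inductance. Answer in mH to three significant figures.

L ≈ 1.50 mH

For a thin toroid, L = μ₀N²A/(2πR).
L = (4π×10⁻⁷)(2150)²(3.820×10^-4) / (2π×0.235 m) = 1.503×10^-3 H.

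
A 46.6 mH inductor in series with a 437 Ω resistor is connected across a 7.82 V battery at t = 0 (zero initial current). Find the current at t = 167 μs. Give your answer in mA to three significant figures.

τ = L/R = 4.660×10^-2/437 = 1.066×10^-4 s; final current I_∞ = ε/R = 7.82/437 = 1.789×10^-2 A.
I(t) = I_∞(1 − e^(−t/τ)) with t/τ = 1.566.
I = (1.789×10^-2)(1 − e^(−1.566)) = 1.416×10^-2 A.

I ≈ 14.2 mA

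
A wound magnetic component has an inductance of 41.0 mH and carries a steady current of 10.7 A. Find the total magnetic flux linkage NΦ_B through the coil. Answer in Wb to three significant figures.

From L = NΦ_B/I, the flux linkage is NΦ_B = LI.
NΦ_B = (4.100×10^-2 H)(10.7 A) = 0.4387 Wb.

NΦ_B ≈ 0.439 Wb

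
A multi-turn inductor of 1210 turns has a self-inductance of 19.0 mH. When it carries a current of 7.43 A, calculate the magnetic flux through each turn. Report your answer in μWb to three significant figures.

From L = NΦ_B/I, the flux per turn is Φ_B = LI/N.
Φ_B = (1.900×10^-2 H)(7.43 A)/1210 = 1.167×10^-4 Wb.

Φ_B ≈ 117 μWb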